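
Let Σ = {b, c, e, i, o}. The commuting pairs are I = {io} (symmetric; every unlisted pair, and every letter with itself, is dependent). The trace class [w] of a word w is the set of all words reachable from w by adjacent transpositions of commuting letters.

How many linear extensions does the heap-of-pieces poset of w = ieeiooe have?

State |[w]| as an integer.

0(i) covers ∅
1(e) covers 0:i
2(e) covers 1:e
3(i) covers 2:e
4(o) covers 2:e
5(o) covers 4:o
6(e) covers 3:i, 5:o
floor of heap: 0:i
completions by unplaced set U, small U first (add the entries for U minus each lowest piece of U):
  |U|=1: {6}:1
  |U|=2: {3,6}:1  {5,6}:1
  |U|=3: {3,5,6}:2  {4,5,6}:1
  |U|=4: {3,4,5,6}:3
  |U|=5: {2,3,4,5,6}:3
  start at 0(i): 3

3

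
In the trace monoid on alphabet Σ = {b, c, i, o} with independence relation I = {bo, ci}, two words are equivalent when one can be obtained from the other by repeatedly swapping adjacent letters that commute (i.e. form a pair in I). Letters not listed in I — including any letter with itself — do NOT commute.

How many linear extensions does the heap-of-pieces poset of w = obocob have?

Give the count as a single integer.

6

#0=o has no predecessor
#1=b has no predecessor
#2=o depends on [0:o]
#3=c depends on [1:b, 2:o]
#4=o depends on [3:c]
#5=b depends on [3:c]
sources: [0:o, 1:b]
N(rest) = Σ N(rest − s) over sources s of rest; N(one piece) = 1:
  size 1 → [4]=1  [5]=1
  size 2 → [4,5]=2
  size 3 → [3,4,5]=2
  size 4 → [1,3,4,5]=2  [2,3,4,5]=2
  first=0(o) contributes 4
  first=1(b) contributes 2
|[w]| = 6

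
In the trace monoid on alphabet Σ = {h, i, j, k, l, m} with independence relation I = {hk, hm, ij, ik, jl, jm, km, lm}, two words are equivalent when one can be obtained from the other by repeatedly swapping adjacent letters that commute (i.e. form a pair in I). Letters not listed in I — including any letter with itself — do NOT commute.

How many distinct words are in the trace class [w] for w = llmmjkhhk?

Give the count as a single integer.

drop 0:l onto floor
drop 1:l onto {0:l}
drop 2:m onto floor
drop 3:m onto {2:m}
drop 4:j onto floor
drop 5:k onto {1:l, 4:j}
drop 6:h onto {1:l, 4:j}
drop 7:h onto {6:h}
drop 8:k onto {5:k}
ground layer = {0:l, 2:m, 4:j}
drop-orders for the pieces not yet dropped (sum over which currently-grounded one goes next):
  1 to go: {3} 1  {7} 1  {8} 1
  2 to go: {2,3} 1  {3,7} 2  {3,8} 2  {5,8} 1  {6,7} 1  {7,8} 2
  3 to go: {2,3,7} 3  {2,3,8} 3  {3,5,8} 3  {3,6,7} 3  {3,7,8} 6  {5,7,8} 3  {6,7,8} 3
  4 to go: {2,3,5,8} 6  {2,3,6,7} 6  {2,3,7,8} 12  {3,5,7,8} 12  {3,6,7,8} 12  {5,6,7,8} 6
  5 to go: {1,5,6,7,8} 6  {2,3,5,7,8} 30  {2,3,6,7,8} 30  {3,5,6,7,8} 30  {4,5,6,7,8} 6
  6 to go: {0,1,5,6,7,8} 6  {1,3,5,6,7,8} 36  {1,4,5,6,7,8} 12  {2,3,5,6,7,8} 90  {3,4,5,6,7,8} 36
  7 to go: {0,1,3,5,6,7,8} 42  {0,1,4,5,6,7,8} 18  {1,2,3,5,6,7,8} 126  {1,3,4,5,6,7,8} 84  {2,3,4,5,6,7,8} 126
  if 0:l drops first: 336 orders
  if 2:m drops first: 144 orders
  if 4:j drops first: 168 orders
heap linearizations: 648

648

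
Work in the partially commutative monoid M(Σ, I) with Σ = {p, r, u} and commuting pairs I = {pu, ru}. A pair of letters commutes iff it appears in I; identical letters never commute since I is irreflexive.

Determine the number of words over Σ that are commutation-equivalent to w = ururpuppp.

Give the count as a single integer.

0(u) covers ∅
1(r) covers ∅
2(u) covers 0:u
3(r) covers 1:r
4(p) covers 3:r
5(u) covers 2:u
6(p) covers 4:p
7(p) covers 6:p
8(p) covers 7:p
floor of heap: 0:u, 1:r
completions by unplaced set U, small U first (add the entries for U minus each lowest piece of U):
  |U|=1: {5}:1  {8}:1
  |U|=2: {2,5}:1  {5,8}:2  {7,8}:1
  |U|=3: {0,2,5}:1  {2,5,8}:3  {5,7,8}:3  {6,7,8}:1
  |U|=4: {0,2,5,8}:4  {2,5,7,8}:6  {4,6,7,8}:1  {5,6,7,8}:4
  |U|=5: {0,2,5,7,8}:10  {2,5,6,7,8}:10  {3,4,6,7,8}:1  {4,5,6,7,8}:5
  |U|=6: {0,2,5,6,7,8}:20  {1,3,4,6,7,8}:1  {2,4,5,6,7,8}:15  {3,4,5,6,7,8}:6
  |U|=7: {0,2,4,5,6,7,8}:35  {1,3,4,5,6,7,8}:7  {2,3,4,5,6,7,8}:21
  start at 0(u): 28
  start at 1(r): 56
sum over floor = 84

84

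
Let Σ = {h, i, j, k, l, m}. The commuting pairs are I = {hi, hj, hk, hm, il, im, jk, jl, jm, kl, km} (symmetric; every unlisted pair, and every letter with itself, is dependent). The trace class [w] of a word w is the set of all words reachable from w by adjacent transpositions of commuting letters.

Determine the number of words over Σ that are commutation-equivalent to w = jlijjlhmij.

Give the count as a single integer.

420

drop 0:j onto floor
drop 1:l onto floor
drop 2:i onto {0:j}
drop 3:j onto {2:i}
drop 4:j onto {3:j}
drop 5:l onto {1:l}
drop 6:h onto {5:l}
drop 7:m onto {5:l}
drop 8:i onto {4:j}
drop 9:j onto {8:i}
ground layer = {0:j, 1:l}
drop-orders for the pieces not yet dropped (sum over which currently-grounded one goes next):
  1 to go: {6} 1  {7} 1  {9} 1
  2 to go: {6,7} 2  {6,9} 2  {7,9} 2  {8,9} 1
  3 to go: {4,8,9} 1  {5,6,7} 2  {6,7,9} 6  {6,8,9} 3  {7,8,9} 3
  4 to go: {1,5,6,7} 2  {3,4,8,9} 1  {4,6,8,9} 4  {4,7,8,9} 4  {5,6,7,9} 8  {6,7,8,9} 12
  5 to go: {1,5,6,7,9} 10  {2,3,4,8,9} 1  {3,4,6,8,9} 5  {3,4,7,8,9} 5  {4,6,7,8,9} 20  {5,6,7,8,9} 20
  6 to go: {0,2,3,4,8,9} 1  {1,5,6,7,8,9} 30  {2,3,4,6,8,9} 6  {2,3,4,7,8,9} 6  {3,4,6,7,8,9} 30  {4,5,6,7,8,9} 40
  7 to go: {0,2,3,4,6,8,9} 7  {0,2,3,4,7,8,9} 7  {1,4,5,6,7,8,9} 70  {2,3,4,6,7,8,9} 42  {3,4,5,6,7,8,9} 70
  8 to go: {0,2,3,4,6,7,8,9} 56  {1,3,4,5,6,7,8,9} 140  {2,3,4,5,6,7,8,9} 112
  if 0:j drops first: 252 orders
  if 1:l drops first: 168 orders
heap linearizations: 420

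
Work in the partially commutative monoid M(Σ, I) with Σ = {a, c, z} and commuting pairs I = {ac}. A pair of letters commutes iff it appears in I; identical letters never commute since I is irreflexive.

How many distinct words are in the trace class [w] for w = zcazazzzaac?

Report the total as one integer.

6

0(z) covers ∅
1(c) covers 0:z
2(a) covers 0:z
3(z) covers 1:c, 2:a
4(a) covers 3:z
5(z) covers 4:a
6(z) covers 5:z
7(z) covers 6:z
8(a) covers 7:z
9(a) covers 8:a
10(c) covers 7:z
floor of heap: 0:z
completions by unplaced set U, small U first (add the entries for U minus each lowest piece of U):
  |U|=1: {9}:1  {10}:1
  |U|=2: {8,9}:1  {9,10}:2
  |U|=3: {8,9,10}:3
  |U|=4: {7,8,9,10}:3
  |U|=5: {6,7,8,9,10}:3
  |U|=6: {5,6,7,8,9,10}:3
  |U|=7: {4,5,6,7,8,9,10}:3
  |U|=8: {3,4,5,6,7,8,9,10}:3
  |U|=9: {1,3,4,5,6,7,8,9,10}:3  {2,3,4,5,6,7,8,9,10}:3
  start at 0(z): 6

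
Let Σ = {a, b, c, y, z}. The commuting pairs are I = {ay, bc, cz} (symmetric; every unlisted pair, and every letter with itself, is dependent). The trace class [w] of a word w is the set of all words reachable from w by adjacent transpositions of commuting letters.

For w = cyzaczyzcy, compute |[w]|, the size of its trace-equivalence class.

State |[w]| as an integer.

4

#0=c has no predecessor
#1=y depends on [0:c]
#2=z depends on [1:y]
#3=a depends on [2:z]
#4=c depends on [3:a]
#5=z depends on [3:a]
#6=y depends on [4:c, 5:z]
#7=z depends on [6:y]
#8=c depends on [6:y]
#9=y depends on [7:z, 8:c]
sources: [0:c]
N(rest) = Σ N(rest − s) over sources s of rest; N(one piece) = 1:
  size 1 → [9]=1
  size 2 → [7,9]=1  [8,9]=1
  size 3 → [7,8,9]=2
  size 4 → [6,7,8,9]=2
  size 5 → [4,6,7,8,9]=2  [5,6,7,8,9]=2
  size 6 → [4,5,6,7,8,9]=4
  size 7 → [3,4,5,6,7,8,9]=4
  size 8 → [2,3,4,5,6,7,8,9]=4
  first=0(c) contributes 4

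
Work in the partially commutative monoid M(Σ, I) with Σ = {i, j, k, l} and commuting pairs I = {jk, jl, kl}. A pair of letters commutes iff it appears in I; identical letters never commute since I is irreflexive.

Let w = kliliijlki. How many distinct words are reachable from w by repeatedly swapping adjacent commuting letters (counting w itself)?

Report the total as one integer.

0(k) covers ∅
1(l) covers ∅
2(i) covers 0:k, 1:l
3(l) covers 2:i
4(i) covers 3:l
5(i) covers 4:i
6(j) covers 5:i
7(l) covers 5:i
8(k) covers 5:i
9(i) covers 6:j, 7:l, 8:k
floor of heap: 0:k, 1:l
completions by unplaced set U, small U first (add the entries for U minus each lowest piece of U):
  |U|=1: {9}:1
  |U|=2: {6,9}:1  {7,9}:1  {8,9}:1
  |U|=3: {6,7,9}:2  {6,8,9}:2  {7,8,9}:2
  |U|=4: {6,7,8,9}:6
  |U|=5: {5,6,7,8,9}:6
  |U|=6: {4,5,6,7,8,9}:6
  |U|=7: {3,4,5,6,7,8,9}:6
  |U|=8: {2,3,4,5,6,7,8,9}:6
  start at 0(k): 6
  start at 1(l): 6
sum over floor = 12

12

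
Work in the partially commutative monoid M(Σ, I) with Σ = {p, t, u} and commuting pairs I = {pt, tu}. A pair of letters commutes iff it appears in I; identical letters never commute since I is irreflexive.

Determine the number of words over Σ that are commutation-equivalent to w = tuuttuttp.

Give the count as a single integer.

126

drop 0:t onto floor
drop 1:u onto floor
drop 2:u onto {1:u}
drop 3:t onto {0:t}
drop 4:t onto {3:t}
drop 5:u onto {2:u}
drop 6:t onto {4:t}
drop 7:t onto {6:t}
drop 8:p onto {5:u}
ground layer = {0:t, 1:u}
drop-orders for the pieces not yet dropped (sum over which currently-grounded one goes next):
  1 to go: {7} 1  {8} 1
  2 to go: {5,8} 1  {6,7} 1  {7,8} 2
  3 to go: {2,5,8} 1  {4,6,7} 1  {5,7,8} 3  {6,7,8} 3
  4 to go: {1,2,5,8} 1  {2,5,7,8} 4  {3,4,6,7} 1  {4,6,7,8} 4  {5,6,7,8} 6
  5 to go: {0,3,4,6,7} 1  {1,2,5,7,8} 5  {2,5,6,7,8} 10  {3,4,6,7,8} 5  {4,5,6,7,8} 10
  6 to go: {0,3,4,6,7,8} 6  {1,2,5,6,7,8} 15  {2,4,5,6,7,8} 20  {3,4,5,6,7,8} 15
  7 to go: {0,3,4,5,6,7,8} 21  {1,2,4,5,6,7,8} 35  {2,3,4,5,6,7,8} 35
  if 0:t drops first: 70 orders
  if 1:u drops first: 56 orders
heap linearizations: 126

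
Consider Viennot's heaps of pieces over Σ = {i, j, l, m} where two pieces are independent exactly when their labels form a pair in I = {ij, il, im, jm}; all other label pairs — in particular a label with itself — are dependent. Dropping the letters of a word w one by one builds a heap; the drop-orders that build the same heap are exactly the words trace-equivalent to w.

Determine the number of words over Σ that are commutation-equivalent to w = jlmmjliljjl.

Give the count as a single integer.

33

drop 0:j onto floor
drop 1:l onto {0:j}
drop 2:m onto {1:l}
drop 3:m onto {2:m}
drop 4:j onto {1:l}
drop 5:l onto {3:m, 4:j}
drop 6:i onto floor
drop 7:l onto {5:l}
drop 8:j onto {7:l}
drop 9:j onto {8:j}
drop 10:l onto {9:j}
ground layer = {0:j, 6:i}
drop-orders for the pieces not yet dropped (sum over which currently-grounded one goes next):
  1 to go: {6} 1  {10} 1
  2 to go: {6,10} 2  {9,10} 1
  3 to go: {6,9,10} 3  {8,9,10} 1
  4 to go: {6,8,9,10} 4  {7,8,9,10} 1
  5 to go: {5,7,8,9,10} 1  {6,7,8,9,10} 5
  6 to go: {3,5,7,8,9,10} 1  {4,5,7,8,9,10} 1  {5,6,7,8,9,10} 6
  7 to go: {2,3,5,7,8,9,10} 1  {3,4,5,7,8,9,10} 2  {3,5,6,7,8,9,10} 7  {4,5,6,7,8,9,10} 7
  8 to go: {2,3,4,5,7,8,9,10} 3  {2,3,5,6,7,8,9,10} 8  {3,4,5,6,7,8,9,10} 16
  9 to go: {1,2,3,4,5,7,8,9,10} 3  {2,3,4,5,6,7,8,9,10} 27
  if 0:j drops first: 30 orders
  if 6:i drops first: 3 orders
heap linearizations: 33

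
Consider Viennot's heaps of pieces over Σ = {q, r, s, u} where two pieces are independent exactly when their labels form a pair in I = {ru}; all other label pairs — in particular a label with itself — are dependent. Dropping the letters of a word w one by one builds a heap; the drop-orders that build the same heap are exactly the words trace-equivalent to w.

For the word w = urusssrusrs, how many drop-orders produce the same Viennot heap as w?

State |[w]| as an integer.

drop 0:u onto floor
drop 1:r onto floor
drop 2:u onto {0:u}
drop 3:s onto {1:r, 2:u}
drop 4:s onto {3:s}
drop 5:s onto {4:s}
drop 6:r onto {5:s}
drop 7:u onto {5:s}
drop 8:s onto {6:r, 7:u}
drop 9:r onto {8:s}
drop 10:s onto {9:r}
ground layer = {0:u, 1:r}
drop-orders for the pieces not yet dropped (sum over which currently-grounded one goes next):
  1 to go: {10} 1
  2 to go: {9,10} 1
  3 to go: {8,9,10} 1
  4 to go: {6,8,9,10} 1  {7,8,9,10} 1
  5 to go: {6,7,8,9,10} 2
  6 to go: {5,6,7,8,9,10} 2
  7 to go: {4,5,6,7,8,9,10} 2
  8 to go: {3,4,5,6,7,8,9,10} 2
  9 to go: {1,3,4,5,6,7,8,9,10} 2  {2,3,4,5,6,7,8,9,10} 2
  if 0:u drops first: 4 orders
  if 1:r drops first: 2 orders
heap linearizations: 6

6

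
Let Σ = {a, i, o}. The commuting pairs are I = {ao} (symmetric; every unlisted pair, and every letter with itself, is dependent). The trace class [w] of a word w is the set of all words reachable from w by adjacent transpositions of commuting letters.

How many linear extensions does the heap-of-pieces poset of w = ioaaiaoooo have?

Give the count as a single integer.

drop 0:i onto floor
drop 1:o onto {0:i}
drop 2:a onto {0:i}
drop 3:a onto {2:a}
drop 4:i onto {1:o, 3:a}
drop 5:a onto {4:i}
drop 6:o onto {4:i}
drop 7:o onto {6:o}
drop 8:o onto {7:o}
drop 9:o onto {8:o}
ground layer = {0:i}
drop-orders for the pieces not yet dropped (sum over which currently-grounded one goes next):
  1 to go: {5} 1  {9} 1
  2 to go: {5,9} 2  {8,9} 1
  3 to go: {5,8,9} 3  {7,8,9} 1
  4 to go: {5,7,8,9} 4  {6,7,8,9} 1
  5 to go: {5,6,7,8,9} 5
  6 to go: {4,5,6,7,8,9} 5
  7 to go: {1,4,5,6,7,8,9} 5  {3,4,5,6,7,8,9} 5
  8 to go: {1,3,4,5,6,7,8,9} 10  {2,3,4,5,6,7,8,9} 5
  if 0:i drops first: 15 orders

15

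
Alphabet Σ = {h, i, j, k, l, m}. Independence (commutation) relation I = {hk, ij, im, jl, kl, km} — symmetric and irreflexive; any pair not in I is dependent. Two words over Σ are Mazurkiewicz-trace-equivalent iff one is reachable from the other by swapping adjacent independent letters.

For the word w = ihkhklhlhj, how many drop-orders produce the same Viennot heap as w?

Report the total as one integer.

28

0(i) covers ∅
1(h) covers 0:i
2(k) covers 0:i
3(h) covers 1:h
4(k) covers 2:k
5(l) covers 3:h
6(h) covers 5:l
7(l) covers 6:h
8(h) covers 7:l
9(j) covers 4:k, 8:h
floor of heap: 0:i
completions by unplaced set U, small U first (add the entries for U minus each lowest piece of U):
  |U|=1: {9}:1
  |U|=2: {4,9}:1  {8,9}:1
  |U|=3: {2,4,9}:1  {4,8,9}:2  {7,8,9}:1
  |U|=4: {2,4,8,9}:3  {4,7,8,9}:3  {6,7,8,9}:1
  |U|=5: {2,4,7,8,9}:6  {4,6,7,8,9}:4  {5,6,7,8,9}:1
  |U|=6: {2,4,6,7,8,9}:10  {3,5,6,7,8,9}:1  {4,5,6,7,8,9}:5
  |U|=7: {1,3,5,6,7,8,9}:1  {2,4,5,6,7,8,9}:15  {3,4,5,6,7,8,9}:6
  |U|=8: {1,3,4,5,6,7,8,9}:7  {2,3,4,5,6,7,8,9}:21
  start at 0(i): 28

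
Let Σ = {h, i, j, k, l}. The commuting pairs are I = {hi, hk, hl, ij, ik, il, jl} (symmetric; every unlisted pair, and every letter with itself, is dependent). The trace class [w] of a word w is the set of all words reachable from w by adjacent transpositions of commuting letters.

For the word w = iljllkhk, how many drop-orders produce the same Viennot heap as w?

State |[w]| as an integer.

piece 0:i — minimal
piece 1:l — minimal
piece 2:j — minimal
piece 3:l rests on {1:l}
piece 4:l rests on {3:l}
piece 5:k rests on {2:j, 4:l}
piece 6:h rests on {2:j}
piece 7:k rests on {5:k}
minimal pieces: {0:i, 1:l, 2:j}
ways to finish when only these pieces remain (= sum over removing one remaining piece with nothing left below it):
  1 left: {0}→1  {6}→1  {7}→1
  2 left: {0,6}→2  {0,7}→2  {5,7}→1  {6,7}→2
  3 left: {0,5,7}→3  {0,6,7}→6  {4,5,7}→1  {5,6,7}→3
  4 left: {0,4,5,7}→4  {0,5,6,7}→12  {2,5,6,7}→3  {3,4,5,7}→1  {4,5,6,7}→4
  5 left: {0,2,5,6,7}→15  {0,3,4,5,7}→5  {0,4,5,6,7}→20  {1,3,4,5,7}→1  {2,4,5,6,7}→7  {3,4,5,6,7}→5
  6 left: {0,1,3,4,5,7}→6  {0,2,4,5,6,7}→42  {0,3,4,5,6,7}→30  {1,3,4,5,6,7}→6  {2,3,4,5,6,7}→12
  placing 0:i first → 18 extensions
  placing 1:l first → 84 extensions
  placing 2:j first → 42 extensions
total linear extensions = 144

144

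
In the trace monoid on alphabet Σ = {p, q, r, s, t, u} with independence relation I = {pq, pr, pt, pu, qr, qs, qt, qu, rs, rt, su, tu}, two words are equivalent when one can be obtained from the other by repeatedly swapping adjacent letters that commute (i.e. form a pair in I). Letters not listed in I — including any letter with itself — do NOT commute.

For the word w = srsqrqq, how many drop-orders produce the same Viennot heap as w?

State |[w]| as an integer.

#0=s has no predecessor
#1=r has no predecessor
#2=s depends on [0:s]
#3=q has no predecessor
#4=r depends on [1:r]
#5=q depends on [3:q]
#6=q depends on [5:q]
sources: [0:s, 1:r, 3:q]
N(rest) = Σ N(rest − s) over sources s of rest; N(one piece) = 1:
  size 1 → [2]=1  [4]=1  [6]=1
  size 2 → [0,2]=1  [1,4]=1  [2,4]=2  [2,6]=2  [4,6]=2  [5,6]=1
  size 3 → [0,2,4]=3  [0,2,6]=3  [1,2,4]=3  [1,4,6]=3  [2,4,6]=6  [2,5,6]=3  [3,5,6]=1  [4,5,6]=3
  size 4 → [0,1,2,4]=6  [0,2,4,6]=12  [0,2,5,6]=6  [1,2,4,6]=12  [1,4,5,6]=6  [2,3,5,6]=4  [2,4,5,6]=12  [3,4,5,6]=4
  size 5 → [0,1,2,4,6]=30  [0,2,3,5,6]=10  [0,2,4,5,6]=30  [1,2,4,5,6]=30  [1,3,4,5,6]=10  [2,3,4,5,6]=20
  first=0(s) contributes 60
  first=1(r) contributes 60
  first=3(q) contributes 90
|[w]| = 210

210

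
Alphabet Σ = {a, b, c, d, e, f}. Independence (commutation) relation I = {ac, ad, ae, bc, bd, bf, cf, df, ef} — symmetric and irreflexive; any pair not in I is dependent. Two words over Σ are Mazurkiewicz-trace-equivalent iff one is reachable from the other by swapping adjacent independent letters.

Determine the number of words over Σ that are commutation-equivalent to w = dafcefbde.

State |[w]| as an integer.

154

piece 0:d — minimal
piece 1:a — minimal
piece 2:f rests on {1:a}
piece 3:c rests on {0:d}
piece 4:e rests on {3:c}
piece 5:f rests on {2:f}
piece 6:b rests on {1:a, 4:e}
piece 7:d rests on {4:e}
piece 8:e rests on {6:b, 7:d}
minimal pieces: {0:d, 1:a}
ways to finish when only these pieces remain (= sum over removing one remaining piece with nothing left below it):
  1 left: {5}→1  {8}→1
  2 left: {2,5}→1  {5,8}→2  {6,8}→1  {7,8}→1
  3 left: {2,5,8}→3  {5,6,8}→3  {5,7,8}→3  {6,7,8}→2
  4 left: {2,5,6,8}→6  {2,5,7,8}→6  {4,6,7,8}→2  {5,6,7,8}→8
  5 left: {1,2,5,6,8}→6  {2,5,6,7,8}→20  {3,4,6,7,8}→2  {4,5,6,7,8}→10
  6 left: {0,3,4,6,7,8}→2  {1,2,5,6,7,8}→26  {2,4,5,6,7,8}→30  {3,4,5,6,7,8}→12
  7 left: {0,3,4,5,6,7,8}→14  {1,2,4,5,6,7,8}→56  {2,3,4,5,6,7,8}→42
  placing 0:d first → 98 extensions
  placing 1:a first → 56 extensions
total linear extensions = 154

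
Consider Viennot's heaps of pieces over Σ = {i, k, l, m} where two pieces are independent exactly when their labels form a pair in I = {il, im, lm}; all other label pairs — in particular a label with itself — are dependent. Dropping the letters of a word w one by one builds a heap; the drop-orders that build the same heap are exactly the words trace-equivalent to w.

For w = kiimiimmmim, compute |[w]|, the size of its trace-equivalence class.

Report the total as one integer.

252

#0=k has no predecessor
#1=i depends on [0:k]
#2=i depends on [1:i]
#3=m depends on [0:k]
#4=i depends on [2:i]
#5=i depends on [4:i]
#6=m depends on [3:m]
#7=m depends on [6:m]
#8=m depends on [7:m]
#9=i depends on [5:i]
#10=m depends on [8:m]
sources: [0:k]
N(rest) = Σ N(rest − s) over sources s of rest; N(one piece) = 1:
  size 1 → [9]=1  [10]=1
  size 2 → [5,9]=1  [8,10]=1  [9,10]=2
  size 3 → [4,5,9]=1  [5,9,10]=3  [7,8,10]=1  [8,9,10]=3
  size 4 → [2,4,5,9]=1  [4,5,9,10]=4  [5,8,9,10]=6  [6,7,8,10]=1  [7,8,9,10]=4
  size 5 → [1,2,4,5,9]=1  [2,4,5,9,10]=5  [3,6,7,8,10]=1  [4,5,8,9,10]=10  [5,7,8,9,10]=10  [6,7,8,9,10]=5
  size 6 → [1,2,4,5,9,10]=6  [2,4,5,8,9,10]=15  [3,6,7,8,9,10]=6  [4,5,7,8,9,10]=20  [5,6,7,8,9,10]=15
  size 7 → [1,2,4,5,8,9,10]=21  [2,4,5,7,8,9,10]=35  [3,5,6,7,8,9,10]=21  [4,5,6,7,8,9,10]=35
  size 8 → [1,2,4,5,7,8,9,10]=56  [2,4,5,6,7,8,9,10]=70  [3,4,5,6,7,8,9,10]=56
  size 9 → [1,2,4,5,6,7,8,9,10]=126  [2,3,4,5,6,7,8,9,10]=126
  first=0(k) contributes 252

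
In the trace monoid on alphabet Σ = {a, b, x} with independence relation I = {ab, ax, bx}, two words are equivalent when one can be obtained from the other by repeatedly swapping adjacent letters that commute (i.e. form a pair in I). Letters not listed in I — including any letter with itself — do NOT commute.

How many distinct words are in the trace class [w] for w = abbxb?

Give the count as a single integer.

20

#0=a has no predecessor
#1=b has no predecessor
#2=b depends on [1:b]
#3=x has no predecessor
#4=b depends on [2:b]
sources: [0:a, 1:b, 3:x]
N(rest) = Σ N(rest − s) over sources s of rest; N(one piece) = 1:
  size 1 → [0]=1  [3]=1  [4]=1
  size 2 → [0,3]=2  [0,4]=2  [2,4]=1  [3,4]=2
  size 3 → [0,2,4]=3  [0,3,4]=6  [1,2,4]=1  [2,3,4]=3
  first=0(a) contributes 4
  first=1(b) contributes 12
  first=3(x) contributes 4
|[w]| = 20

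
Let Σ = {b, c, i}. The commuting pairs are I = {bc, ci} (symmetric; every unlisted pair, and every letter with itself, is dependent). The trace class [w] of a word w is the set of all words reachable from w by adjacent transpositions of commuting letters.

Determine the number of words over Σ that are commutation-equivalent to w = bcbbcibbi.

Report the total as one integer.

36

piece 0:b — minimal
piece 1:c — minimal
piece 2:b rests on {0:b}
piece 3:b rests on {2:b}
piece 4:c rests on {1:c}
piece 5:i rests on {3:b}
piece 6:b rests on {5:i}
piece 7:b rests on {6:b}
piece 8:i rests on {7:b}
minimal pieces: {0:b, 1:c}
ways to finish when only these pieces remain (= sum over removing one remaining piece with nothing left below it):
  1 left: {4}→1  {8}→1
  2 left: {1,4}→1  {4,8}→2  {7,8}→1
  3 left: {1,4,8}→3  {4,7,8}→3  {6,7,8}→1
  4 left: {1,4,7,8}→6  {4,6,7,8}→4  {5,6,7,8}→1
  5 left: {1,4,6,7,8}→10  {3,5,6,7,8}→1  {4,5,6,7,8}→5
  6 left: {1,4,5,6,7,8}→15  {2,3,5,6,7,8}→1  {3,4,5,6,7,8}→6
  7 left: {0,2,3,5,6,7,8}→1  {1,3,4,5,6,7,8}→21  {2,3,4,5,6,7,8}→7
  placing 0:b first → 28 extensions
  placing 1:c first → 8 extensions
total linear extensions = 36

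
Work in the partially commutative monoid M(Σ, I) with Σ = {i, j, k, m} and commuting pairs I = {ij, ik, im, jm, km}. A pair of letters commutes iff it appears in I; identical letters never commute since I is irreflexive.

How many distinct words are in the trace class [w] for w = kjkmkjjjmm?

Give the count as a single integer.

120

0(k) covers ∅
1(j) covers 0:k
2(k) covers 1:j
3(m) covers ∅
4(k) covers 2:k
5(j) covers 4:k
6(j) covers 5:j
7(j) covers 6:j
8(m) covers 3:m
9(m) covers 8:m
floor of heap: 0:k, 3:m
completions by unplaced set U, small U first (add the entries for U minus each lowest piece of U):
  |U|=1: {7}:1  {9}:1
  |U|=2: {6,7}:1  {7,9}:2  {8,9}:1
  |U|=3: {3,8,9}:1  {5,6,7}:1  {6,7,9}:3  {7,8,9}:3
  |U|=4: {3,7,8,9}:4  {4,5,6,7}:1  {5,6,7,9}:4  {6,7,8,9}:6
  |U|=5: {2,4,5,6,7}:1  {3,6,7,8,9}:10  {4,5,6,7,9}:5  {5,6,7,8,9}:10
  |U|=6: {1,2,4,5,6,7}:1  {2,4,5,6,7,9}:6  {3,5,6,7,8,9}:20  {4,5,6,7,8,9}:15
  |U|=7: {0,1,2,4,5,6,7}:1  {1,2,4,5,6,7,9}:7  {2,4,5,6,7,8,9}:21  {3,4,5,6,7,8,9}:35
  |U|=8: {0,1,2,4,5,6,7,9}:8  {1,2,4,5,6,7,8,9}:28  {2,3,4,5,6,7,8,9}:56
  start at 0(k): 84
  start at 3(m): 36
sum over floor = 120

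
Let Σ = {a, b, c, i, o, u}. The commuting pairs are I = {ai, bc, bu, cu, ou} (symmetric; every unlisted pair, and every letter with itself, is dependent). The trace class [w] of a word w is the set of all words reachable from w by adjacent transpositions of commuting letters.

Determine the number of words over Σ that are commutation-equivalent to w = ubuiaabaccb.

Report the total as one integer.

27

piece 0:u — minimal
piece 1:b — minimal
piece 2:u rests on {0:u}
piece 3:i rests on {1:b, 2:u}
piece 4:a rests on {1:b, 2:u}
piece 5:a rests on {4:a}
piece 6:b rests on {3:i, 5:a}
piece 7:a rests on {6:b}
piece 8:c rests on {7:a}
piece 9:c rests on {8:c}
piece 10:b rests on {7:a}
minimal pieces: {0:u, 1:b}
ways to finish when only these pieces remain (= sum over removing one remaining piece with nothing left below it):
  1 left: {9}→1  {10}→1
  2 left: {8,9}→1  {9,10}→2
  3 left: {8,9,10}→3
  4 left: {7,8,9,10}→3
  5 left: {6,7,8,9,10}→3
  6 left: {3,6,7,8,9,10}→3  {5,6,7,8,9,10}→3
  7 left: {3,5,6,7,8,9,10}→6  {4,5,6,7,8,9,10}→3
  8 left: {3,4,5,6,7,8,9,10}→9
  9 left: {1,3,4,5,6,7,8,9,10}→9  {2,3,4,5,6,7,8,9,10}→9
  placing 0:u first → 18 extensions
  placing 1:b first → 9 extensions
total linear extensions = 27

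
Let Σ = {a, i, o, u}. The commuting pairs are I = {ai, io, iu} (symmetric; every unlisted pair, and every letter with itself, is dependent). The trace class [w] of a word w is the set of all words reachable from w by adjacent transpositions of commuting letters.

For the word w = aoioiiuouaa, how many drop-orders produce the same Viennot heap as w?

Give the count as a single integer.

165

drop 0:a onto floor
drop 1:o onto {0:a}
drop 2:i onto floor
drop 3:o onto {1:o}
drop 4:i onto {2:i}
drop 5:i onto {4:i}
drop 6:u onto {3:o}
drop 7:o onto {6:u}
drop 8:u onto {7:o}
drop 9:a onto {8:u}
drop 10:a onto {9:a}
ground layer = {0:a, 2:i}
drop-orders for the pieces not yet dropped (sum over which currently-grounded one goes next):
  1 to go: {5} 1  {10} 1
  2 to go: {4,5} 1  {5,10} 2  {9,10} 1
  3 to go: {2,4,5} 1  {4,5,10} 3  {5,9,10} 3  {8,9,10} 1
  4 to go: {2,4,5,10} 4  {4,5,9,10} 6  {5,8,9,10} 4  {7,8,9,10} 1
  5 to go: {2,4,5,9,10} 10  {4,5,8,9,10} 10  {5,7,8,9,10} 5  {6,7,8,9,10} 1
  6 to go: {2,4,5,8,9,10} 20  {3,6,7,8,9,10} 1  {4,5,7,8,9,10} 15  {5,6,7,8,9,10} 6
  7 to go: {1,3,6,7,8,9,10} 1  {2,4,5,7,8,9,10} 35  {3,5,6,7,8,9,10} 7  {4,5,6,7,8,9,10} 21
  8 to go: {0,1,3,6,7,8,9,10} 1  {1,3,5,6,7,8,9,10} 8  {2,4,5,6,7,8,9,10} 56  {3,4,5,6,7,8,9,10} 28
  9 to go: {0,1,3,5,6,7,8,9,10} 9  {1,3,4,5,6,7,8,9,10} 36  {2,3,4,5,6,7,8,9,10} 84
  if 0:a drops first: 120 orders
  if 2:i drops first: 45 orders
heap linearizations: 165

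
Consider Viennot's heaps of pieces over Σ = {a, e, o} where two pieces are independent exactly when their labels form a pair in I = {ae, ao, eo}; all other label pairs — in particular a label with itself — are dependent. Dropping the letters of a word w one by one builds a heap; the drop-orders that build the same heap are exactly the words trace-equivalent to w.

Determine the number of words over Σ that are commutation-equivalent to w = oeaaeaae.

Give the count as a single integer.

0(o) covers ∅
1(e) covers ∅
2(a) covers ∅
3(a) covers 2:a
4(e) covers 1:e
5(a) covers 3:a
6(a) covers 5:a
7(e) covers 4:e
floor of heap: 0:o, 1:e, 2:a
completions by unplaced set U, small U first (add the entries for U minus each lowest piece of U):
  |U|=1: {0}:1  {6}:1  {7}:1
  |U|=2: {0,6}:2  {0,7}:2  {4,7}:1  {5,6}:1  {6,7}:2
  |U|=3: {0,4,7}:3  {0,5,6}:3  {0,6,7}:6  {1,4,7}:1  {3,5,6}:1  {4,6,7}:3  {5,6,7}:3
  |U|=4: {0,1,4,7}:4  {0,3,5,6}:4  {0,4,6,7}:12  {0,5,6,7}:12  {1,4,6,7}:4  {2,3,5,6}:1  {3,5,6,7}:4  {4,5,6,7}:6
  |U|=5: {0,1,4,6,7}:20  {0,2,3,5,6}:5  {0,3,5,6,7}:20  {0,4,5,6,7}:30  {1,4,5,6,7}:10  {2,3,5,6,7}:5  {3,4,5,6,7}:10
  |U|=6: {0,1,4,5,6,7}:60  {0,2,3,5,6,7}:30  {0,3,4,5,6,7}:60  {1,3,4,5,6,7}:20  {2,3,4,5,6,7}:15
  start at 0(o): 35
  start at 1(e): 105
  start at 2(a): 140
sum over floor = 280

280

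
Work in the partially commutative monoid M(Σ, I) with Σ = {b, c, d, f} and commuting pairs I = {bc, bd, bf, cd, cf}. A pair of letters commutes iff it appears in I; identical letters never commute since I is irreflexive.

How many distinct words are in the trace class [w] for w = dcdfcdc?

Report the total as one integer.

piece 0:d — minimal
piece 1:c — minimal
piece 2:d rests on {0:d}
piece 3:f rests on {2:d}
piece 4:c rests on {1:c}
piece 5:d rests on {3:f}
piece 6:c rests on {4:c}
minimal pieces: {0:d, 1:c}
ways to finish when only these pieces remain (= sum over removing one remaining piece with nothing left below it):
  1 left: {5}→1  {6}→1
  2 left: {3,5}→1  {4,6}→1  {5,6}→2
  3 left: {1,4,6}→1  {2,3,5}→1  {3,5,6}→3  {4,5,6}→3
  4 left: {0,2,3,5}→1  {1,4,5,6}→4  {2,3,5,6}→4  {3,4,5,6}→6
  5 left: {0,2,3,5,6}→5  {1,3,4,5,6}→10  {2,3,4,5,6}→10
  placing 0:d first → 20 extensions
  placing 1:c first → 15 extensions
total linear extensions = 35

35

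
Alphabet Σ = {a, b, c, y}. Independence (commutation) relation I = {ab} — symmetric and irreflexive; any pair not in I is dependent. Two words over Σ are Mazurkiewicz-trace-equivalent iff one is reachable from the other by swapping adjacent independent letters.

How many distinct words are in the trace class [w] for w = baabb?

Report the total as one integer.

10

#0=b has no predecessor
#1=a has no predecessor
#2=a depends on [1:a]
#3=b depends on [0:b]
#4=b depends on [3:b]
sources: [0:b, 1:a]
N(rest) = Σ N(rest − s) over sources s of rest; N(one piece) = 1:
  size 1 → [2]=1  [4]=1
  size 2 → [1,2]=1  [2,4]=2  [3,4]=1
  size 3 → [0,3,4]=1  [1,2,4]=3  [2,3,4]=3
  first=0(b) contributes 6
  first=1(a) contributes 4
|[w]| = 10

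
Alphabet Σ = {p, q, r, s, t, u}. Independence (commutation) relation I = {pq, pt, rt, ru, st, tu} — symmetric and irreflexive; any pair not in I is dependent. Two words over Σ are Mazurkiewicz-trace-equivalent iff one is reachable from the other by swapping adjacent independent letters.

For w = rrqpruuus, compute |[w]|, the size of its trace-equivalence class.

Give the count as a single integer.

8

piece 0:r — minimal
piece 1:r rests on {0:r}
piece 2:q rests on {1:r}
piece 3:p rests on {1:r}
piece 4:r rests on {2:q, 3:p}
piece 5:u rests on {2:q, 3:p}
piece 6:u rests on {5:u}
piece 7:u rests on {6:u}
piece 8:s rests on {4:r, 7:u}
minimal pieces: {0:r}
ways to finish when only these pieces remain (= sum over removing one remaining piece with nothing left below it):
  1 left: {8}→1
  2 left: {4,8}→1  {7,8}→1
  3 left: {4,7,8}→2  {6,7,8}→1
  4 left: {4,6,7,8}→3  {5,6,7,8}→1
  5 left: {4,5,6,7,8}→4
  6 left: {2,4,5,6,7,8}→4  {3,4,5,6,7,8}→4
  7 left: {2,3,4,5,6,7,8}→8
  placing 0:r first → 8 extensions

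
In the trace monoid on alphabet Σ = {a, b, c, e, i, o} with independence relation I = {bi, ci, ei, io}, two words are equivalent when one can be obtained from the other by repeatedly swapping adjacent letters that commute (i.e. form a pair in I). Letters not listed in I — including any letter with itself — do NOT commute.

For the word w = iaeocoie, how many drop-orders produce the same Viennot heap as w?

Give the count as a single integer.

0(i) covers ∅
1(a) covers 0:i
2(e) covers 1:a
3(o) covers 2:e
4(c) covers 3:o
5(o) covers 4:c
6(i) covers 1:a
7(e) covers 5:o
floor of heap: 0:i
completions by unplaced set U, small U first (add the entries for U minus each lowest piece of U):
  |U|=1: {6}:1  {7}:1
  |U|=2: {5,7}:1  {6,7}:2
  |U|=3: {4,5,7}:1  {5,6,7}:3
  |U|=4: {3,4,5,7}:1  {4,5,6,7}:4
  |U|=5: {2,3,4,5,7}:1  {3,4,5,6,7}:5
  |U|=6: {2,3,4,5,6,7}:6
  start at 0(i): 6

6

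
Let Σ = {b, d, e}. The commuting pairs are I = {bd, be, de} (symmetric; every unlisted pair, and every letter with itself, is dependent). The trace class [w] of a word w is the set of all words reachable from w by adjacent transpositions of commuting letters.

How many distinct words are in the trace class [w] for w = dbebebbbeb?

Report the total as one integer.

840

0(d) covers ∅
1(b) covers ∅
2(e) covers ∅
3(b) covers 1:b
4(e) covers 2:e
5(b) covers 3:b
6(b) covers 5:b
7(b) covers 6:b
8(e) covers 4:e
9(b) covers 7:b
floor of heap: 0:d, 1:b, 2:e
completions by unplaced set U, small U first (add the entries for U minus each lowest piece of U):
  |U|=1: {0}:1  {8}:1  {9}:1
  |U|=2: {0,8}:2  {0,9}:2  {4,8}:1  {7,9}:1  {8,9}:2
  |U|=3: {0,4,8}:3  {0,7,9}:3  {0,8,9}:6  {2,4,8}:1  {4,8,9}:3  {6,7,9}:1  {7,8,9}:3
  |U|=4: {0,2,4,8}:4  {0,4,8,9}:12  {0,6,7,9}:4  {0,7,8,9}:12  {2,4,8,9}:4  {4,7,8,9}:6  {5,6,7,9}:1  {6,7,8,9}:4
  |U|=5: {0,2,4,8,9}:20  {0,4,7,8,9}:30  {0,5,6,7,9}:5  {0,6,7,8,9}:20  {2,4,7,8,9}:10  {3,5,6,7,9}:1  {4,6,7,8,9}:10  {5,6,7,8,9}:5
  |U|=6: {0,2,4,7,8,9}:60  {0,3,5,6,7,9}:6  {0,4,6,7,8,9}:60  {0,5,6,7,8,9}:30  {1,3,5,6,7,9}:1  {2,4,6,7,8,9}:20  {3,5,6,7,8,9}:6  {4,5,6,7,8,9}:15
  |U|=7: {0,1,3,5,6,7,9}:7  {0,2,4,6,7,8,9}:140  {0,3,5,6,7,8,9}:42  {0,4,5,6,7,8,9}:105  {1,3,5,6,7,8,9}:7  {2,4,5,6,7,8,9}:35  {3,4,5,6,7,8,9}:21
  |U|=8: {0,1,3,5,6,7,8,9}:56  {0,2,4,5,6,7,8,9}:280  {0,3,4,5,6,7,8,9}:168  {1,3,4,5,6,7,8,9}:28  {2,3,4,5,6,7,8,9}:56
  start at 0(d): 84
  start at 1(b): 504
  start at 2(e): 252
sum over floor = 840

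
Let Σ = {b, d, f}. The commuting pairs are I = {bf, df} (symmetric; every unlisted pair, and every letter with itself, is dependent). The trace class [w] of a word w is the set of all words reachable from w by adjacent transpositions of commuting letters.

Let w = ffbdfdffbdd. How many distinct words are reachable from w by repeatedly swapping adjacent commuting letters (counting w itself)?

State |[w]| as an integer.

462

drop 0:f onto floor
drop 1:f onto {0:f}
drop 2:b onto floor
drop 3:d onto {2:b}
drop 4:f onto {1:f}
drop 5:d onto {3:d}
drop 6:f onto {4:f}
drop 7:f onto {6:f}
drop 8:b onto {5:d}
drop 9:d onto {8:b}
drop 10:d onto {9:d}
ground layer = {0:f, 2:b}
drop-orders for the pieces not yet dropped (sum over which currently-grounded one goes next):
  1 to go: {7} 1  {10} 1
  2 to go: {6,7} 1  {7,10} 2  {9,10} 1
  3 to go: {4,6,7} 1  {6,7,10} 3  {7,9,10} 3  {8,9,10} 1
  4 to go: {1,4,6,7} 1  {4,6,7,10} 4  {5,8,9,10} 1  {6,7,9,10} 6  {7,8,9,10} 4
  5 to go: {0,1,4,6,7} 1  {1,4,6,7,10} 5  {3,5,8,9,10} 1  {4,6,7,9,10} 10  {5,7,8,9,10} 5  {6,7,8,9,10} 10
  6 to go: {0,1,4,6,7,10} 6  {1,4,6,7,9,10} 15  {2,3,5,8,9,10} 1  {3,5,7,8,9,10} 6  {4,6,7,8,9,10} 20  {5,6,7,8,9,10} 15
  7 to go: {0,1,4,6,7,9,10} 21  {1,4,6,7,8,9,10} 35  {2,3,5,7,8,9,10} 7  {3,5,6,7,8,9,10} 21  {4,5,6,7,8,9,10} 35
  8 to go: {0,1,4,6,7,8,9,10} 56  {1,4,5,6,7,8,9,10} 70  {2,3,5,6,7,8,9,10} 28  {3,4,5,6,7,8,9,10} 56
  9 to go: {0,1,4,5,6,7,8,9,10} 126  {1,3,4,5,6,7,8,9,10} 126  {2,3,4,5,6,7,8,9,10} 84
  if 0:f drops first: 210 orders
  if 2:b drops first: 252 orders
heap linearizations: 462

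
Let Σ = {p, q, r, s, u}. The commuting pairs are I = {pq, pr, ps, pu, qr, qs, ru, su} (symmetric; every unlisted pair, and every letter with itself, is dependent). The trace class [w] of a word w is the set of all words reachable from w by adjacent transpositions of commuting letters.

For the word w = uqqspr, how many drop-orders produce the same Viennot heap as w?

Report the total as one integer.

60

#0=u has no predecessor
#1=q depends on [0:u]
#2=q depends on [1:q]
#3=s has no predecessor
#4=p has no predecessor
#5=r depends on [3:s]
sources: [0:u, 3:s, 4:p]
N(rest) = Σ N(rest − s) over sources s of rest; N(one piece) = 1:
  size 1 → [2]=1  [4]=1  [5]=1
  size 2 → [1,2]=1  [2,4]=2  [2,5]=2  [3,5]=1  [4,5]=2
  size 3 → [0,1,2]=1  [1,2,4]=3  [1,2,5]=3  [2,3,5]=3  [2,4,5]=6  [3,4,5]=3
  size 4 → [0,1,2,4]=4  [0,1,2,5]=4  [1,2,3,5]=6  [1,2,4,5]=12  [2,3,4,5]=12
  first=0(u) contributes 30
  first=3(s) contributes 20
  first=4(p) contributes 10
|[w]| = 60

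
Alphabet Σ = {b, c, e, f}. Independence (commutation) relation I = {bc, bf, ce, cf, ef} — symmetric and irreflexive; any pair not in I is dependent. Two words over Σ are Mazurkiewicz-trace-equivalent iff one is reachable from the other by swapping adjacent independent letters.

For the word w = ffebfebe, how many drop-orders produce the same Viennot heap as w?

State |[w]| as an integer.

0(f) covers ∅
1(f) covers 0:f
2(e) covers ∅
3(b) covers 2:e
4(f) covers 1:f
5(e) covers 3:b
6(b) covers 5:e
7(e) covers 6:b
floor of heap: 0:f, 2:e
completions by unplaced set U, small U first (add the entries for U minus each lowest piece of U):
  |U|=1: {4}:1  {7}:1
  |U|=2: {1,4}:1  {4,7}:2  {6,7}:1
  |U|=3: {0,1,4}:1  {1,4,7}:3  {4,6,7}:3  {5,6,7}:1
  |U|=4: {0,1,4,7}:4  {1,4,6,7}:6  {3,5,6,7}:1  {4,5,6,7}:4
  |U|=5: {0,1,4,6,7}:10  {1,4,5,6,7}:10  {2,3,5,6,7}:1  {3,4,5,6,7}:5
  |U|=6: {0,1,4,5,6,7}:20  {1,3,4,5,6,7}:15  {2,3,4,5,6,7}:6
  start at 0(f): 21
  start at 2(e): 35
sum over floor = 56

56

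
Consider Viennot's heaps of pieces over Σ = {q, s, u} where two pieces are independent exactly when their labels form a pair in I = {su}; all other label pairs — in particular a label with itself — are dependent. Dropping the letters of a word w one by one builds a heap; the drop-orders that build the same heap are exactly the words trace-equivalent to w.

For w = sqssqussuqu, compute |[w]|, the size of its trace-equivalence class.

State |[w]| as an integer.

piece 0:s — minimal
piece 1:q rests on {0:s}
piece 2:s rests on {1:q}
piece 3:s rests on {2:s}
piece 4:q rests on {3:s}
piece 5:u rests on {4:q}
piece 6:s rests on {4:q}
piece 7:s rests on {6:s}
piece 8:u rests on {5:u}
piece 9:q rests on {7:s, 8:u}
piece 10:u rests on {9:q}
minimal pieces: {0:s}
ways to finish when only these pieces remain (= sum over removing one remaining piece with nothing left below it):
  1 left: {10}→1
  2 left: {9,10}→1
  3 left: {7,9,10}→1  {8,9,10}→1
  4 left: {5,8,9,10}→1  {6,7,9,10}→1  {7,8,9,10}→2
  5 left: {5,7,8,9,10}→3  {6,7,8,9,10}→3
  6 left: {5,6,7,8,9,10}→6
  7 left: {4,5,6,7,8,9,10}→6
  8 left: {3,4,5,6,7,8,9,10}→6
  9 left: {2,3,4,5,6,7,8,9,10}→6
  placing 0:s first → 6 extensions

6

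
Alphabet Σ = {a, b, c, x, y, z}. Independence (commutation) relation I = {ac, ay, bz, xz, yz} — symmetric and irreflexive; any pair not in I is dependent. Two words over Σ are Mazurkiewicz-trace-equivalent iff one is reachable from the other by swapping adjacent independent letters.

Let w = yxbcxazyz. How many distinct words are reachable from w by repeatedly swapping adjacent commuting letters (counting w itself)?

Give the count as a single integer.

4

drop 0:y onto floor
drop 1:x onto {0:y}
drop 2:b onto {1:x}
drop 3:c onto {2:b}
drop 4:x onto {3:c}
drop 5:a onto {4:x}
drop 6:z onto {5:a}
drop 7:y onto {4:x}
drop 8:z onto {6:z}
ground layer = {0:y}
drop-orders for the pieces not yet dropped (sum over which currently-grounded one goes next):
  1 to go: {7} 1  {8} 1
  2 to go: {6,8} 1  {7,8} 2
  3 to go: {5,6,8} 1  {6,7,8} 3
  4 to go: {5,6,7,8} 4
  5 to go: {4,5,6,7,8} 4
  6 to go: {3,4,5,6,7,8} 4
  7 to go: {2,3,4,5,6,7,8} 4
  if 0:y drops first: 4 orders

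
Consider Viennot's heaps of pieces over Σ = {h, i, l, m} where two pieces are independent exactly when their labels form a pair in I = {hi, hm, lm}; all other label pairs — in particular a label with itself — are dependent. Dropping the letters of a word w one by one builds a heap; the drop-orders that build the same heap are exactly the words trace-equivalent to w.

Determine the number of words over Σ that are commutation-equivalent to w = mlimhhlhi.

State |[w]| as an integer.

0(m) covers ∅
1(l) covers ∅
2(i) covers 0:m, 1:l
3(m) covers 2:i
4(h) covers 1:l
5(h) covers 4:h
6(l) covers 2:i, 5:h
7(h) covers 6:l
8(i) covers 3:m, 6:l
floor of heap: 0:m, 1:l
completions by unplaced set U, small U first (add the entries for U minus each lowest piece of U):
  |U|=1: {7}:1  {8}:1
  |U|=2: {3,8}:1  {7,8}:2
  |U|=3: {3,7,8}:3  {6,7,8}:2
  |U|=4: {3,6,7,8}:5  {5,6,7,8}:2
  |U|=5: {2,3,6,7,8}:5  {3,5,6,7,8}:7  {4,5,6,7,8}:2
  |U|=6: {0,2,3,6,7,8}:5  {2,3,5,6,7,8}:12  {3,4,5,6,7,8}:9
  |U|=7: {0,2,3,5,6,7,8}:17  {2,3,4,5,6,7,8}:21
  start at 0(m): 21
  start at 1(l): 38
sum over floor = 59

59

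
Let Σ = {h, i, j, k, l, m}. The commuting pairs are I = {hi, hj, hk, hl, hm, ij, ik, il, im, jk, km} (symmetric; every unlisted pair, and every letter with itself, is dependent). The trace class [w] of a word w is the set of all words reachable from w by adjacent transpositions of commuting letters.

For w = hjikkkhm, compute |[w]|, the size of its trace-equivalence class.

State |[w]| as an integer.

1680

0(h) covers ∅
1(j) covers ∅
2(i) covers ∅
3(k) covers ∅
4(k) covers 3:k
5(k) covers 4:k
6(h) covers 0:h
7(m) covers 1:j
floor of heap: 0:h, 1:j, 2:i, 3:k
completions by unplaced set U, small U first (add the entries for U minus each lowest piece of U):
  |U|=1: {2}:1  {5}:1  {6}:1  {7}:1
  |U|=2: {0,6}:1  {1,7}:1  {2,5}:2  {2,6}:2  {2,7}:2  {4,5}:1  {5,6}:2  {5,7}:2  {6,7}:2
  |U|=3: {0,2,6}:3  {0,5,6}:3  {0,6,7}:3  {1,2,7}:3  {1,5,7}:3  {1,6,7}:3  {2,4,5}:3  {2,5,6}:6  {2,5,7}:6  {2,6,7}:6  {3,4,5}:1  {4,5,6}:3  {4,5,7}:3  {5,6,7}:6
  |U|=4: {0,1,6,7}:6  {0,2,5,6}:12  {0,2,6,7}:12  {0,4,5,6}:6  {0,5,6,7}:12  {1,2,5,7}:12  {1,2,6,7}:12  {1,4,5,7}:6  {1,5,6,7}:12  {2,3,4,5}:4  {2,4,5,6}:12  {2,4,5,7}:12  {2,5,6,7}:24  {3,4,5,6}:4  {3,4,5,7}:4  {4,5,6,7}:12
  |U|=5: {0,1,2,6,7}:30  {0,1,5,6,7}:30  {0,2,4,5,6}:30  {0,2,5,6,7}:60  {0,3,4,5,6}:10  {0,4,5,6,7}:30  {1,2,4,5,7}:30  {1,2,5,6,7}:60  {1,3,4,5,7}:10  {1,4,5,6,7}:30  {2,3,4,5,6}:20  {2,3,4,5,7}:20  {2,4,5,6,7}:60  {3,4,5,6,7}:20
  |U|=6: {0,1,2,5,6,7}:180  {0,1,4,5,6,7}:90  {0,2,3,4,5,6}:60  {0,2,4,5,6,7}:180  {0,3,4,5,6,7}:60  {1,2,3,4,5,7}:60  {1,2,4,5,6,7}:180  {1,3,4,5,6,7}:60  {2,3,4,5,6,7}:120
  start at 0(h): 420
  start at 1(j): 420
  start at 2(i): 210
  start at 3(k): 630
sum over floor = 1680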